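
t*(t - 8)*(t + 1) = t^3 - 7*t^2 - 8*t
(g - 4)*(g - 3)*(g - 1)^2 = g^4 - 9*g^3 + 27*g^2 - 31*g + 12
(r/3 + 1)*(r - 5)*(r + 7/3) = r^3/3 + r^2/9 - 59*r/9 - 35/3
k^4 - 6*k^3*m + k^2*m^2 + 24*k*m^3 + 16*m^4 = (k - 4*m)^2*(k + m)^2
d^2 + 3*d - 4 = (d - 1)*(d + 4)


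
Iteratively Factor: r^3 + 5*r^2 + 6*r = (r + 2)*(r^2 + 3*r) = (r + 2)*(r + 3)*(r)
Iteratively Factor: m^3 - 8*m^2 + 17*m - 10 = (m - 2)*(m^2 - 6*m + 5) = (m - 5)*(m - 2)*(m - 1)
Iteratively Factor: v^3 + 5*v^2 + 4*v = (v + 1)*(v^2 + 4*v) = (v + 1)*(v + 4)*(v)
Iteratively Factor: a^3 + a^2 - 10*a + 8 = (a - 2)*(a^2 + 3*a - 4) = (a - 2)*(a + 4)*(a - 1)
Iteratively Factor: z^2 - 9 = (z - 3)*(z + 3)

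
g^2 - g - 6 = (g - 3)*(g + 2)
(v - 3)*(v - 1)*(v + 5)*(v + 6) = v^4 + 7*v^3 - 11*v^2 - 87*v + 90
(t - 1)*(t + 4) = t^2 + 3*t - 4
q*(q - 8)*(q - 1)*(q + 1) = q^4 - 8*q^3 - q^2 + 8*q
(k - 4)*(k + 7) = k^2 + 3*k - 28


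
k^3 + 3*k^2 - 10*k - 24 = (k - 3)*(k + 2)*(k + 4)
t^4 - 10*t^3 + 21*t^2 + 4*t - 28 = (t - 7)*(t - 2)^2*(t + 1)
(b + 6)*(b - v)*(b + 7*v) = b^3 + 6*b^2*v + 6*b^2 - 7*b*v^2 + 36*b*v - 42*v^2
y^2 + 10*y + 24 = (y + 4)*(y + 6)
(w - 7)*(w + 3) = w^2 - 4*w - 21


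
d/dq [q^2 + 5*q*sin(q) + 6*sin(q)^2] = 5*q*cos(q) + 2*q + 5*sin(q) + 6*sin(2*q)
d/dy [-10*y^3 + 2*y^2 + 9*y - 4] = -30*y^2 + 4*y + 9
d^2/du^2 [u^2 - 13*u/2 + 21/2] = 2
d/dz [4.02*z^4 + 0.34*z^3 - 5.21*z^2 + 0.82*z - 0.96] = 16.08*z^3 + 1.02*z^2 - 10.42*z + 0.82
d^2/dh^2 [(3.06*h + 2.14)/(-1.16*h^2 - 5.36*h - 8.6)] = (-(2.32*h + 5.36)*(3.06*h + 2.14)*(4.64*h + 10.72) + (21.2976*h + 37.768)*(1.16*h^2 + 5.36*h + 8.6))/(1.16*h^2 + 5.36*h + 8.6)^3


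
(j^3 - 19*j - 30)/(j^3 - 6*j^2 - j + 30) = (j + 3)/(j - 3)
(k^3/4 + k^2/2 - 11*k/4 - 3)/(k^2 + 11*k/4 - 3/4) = (k^3 + 2*k^2 - 11*k - 12)/(4*k^2 + 11*k - 3)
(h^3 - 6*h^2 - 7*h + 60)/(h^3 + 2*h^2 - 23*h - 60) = (h - 4)/(h + 4)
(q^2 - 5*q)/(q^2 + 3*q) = (q - 5)/(q + 3)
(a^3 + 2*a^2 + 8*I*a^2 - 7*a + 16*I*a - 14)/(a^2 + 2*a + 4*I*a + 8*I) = (a^2 + 8*I*a - 7)/(a + 4*I)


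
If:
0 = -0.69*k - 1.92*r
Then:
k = -2.78260869565217*r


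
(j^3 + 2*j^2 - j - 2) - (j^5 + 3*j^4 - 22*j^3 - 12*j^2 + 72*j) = -j^5 - 3*j^4 + 23*j^3 + 14*j^2 - 73*j - 2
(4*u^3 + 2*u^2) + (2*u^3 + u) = 6*u^3 + 2*u^2 + u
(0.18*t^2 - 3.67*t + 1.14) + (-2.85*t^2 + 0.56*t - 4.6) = -2.67*t^2 - 3.11*t - 3.46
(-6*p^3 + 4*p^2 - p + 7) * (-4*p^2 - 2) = 24*p^5 - 16*p^4 + 16*p^3 - 36*p^2 + 2*p - 14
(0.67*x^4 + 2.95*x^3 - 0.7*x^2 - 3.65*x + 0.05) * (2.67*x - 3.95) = 1.7889*x^5 + 5.23*x^4 - 13.5215*x^3 - 6.9805*x^2 + 14.551*x - 0.1975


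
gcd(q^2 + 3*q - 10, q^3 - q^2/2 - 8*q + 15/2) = 1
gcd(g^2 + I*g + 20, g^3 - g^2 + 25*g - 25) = g + 5*I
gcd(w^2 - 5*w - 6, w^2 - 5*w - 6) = w^2 - 5*w - 6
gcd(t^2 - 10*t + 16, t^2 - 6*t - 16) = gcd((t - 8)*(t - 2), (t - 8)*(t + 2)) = t - 8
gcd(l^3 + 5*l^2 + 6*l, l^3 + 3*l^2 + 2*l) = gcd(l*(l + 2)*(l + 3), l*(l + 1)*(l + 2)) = l^2 + 2*l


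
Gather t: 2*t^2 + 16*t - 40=2*t^2 + 16*t - 40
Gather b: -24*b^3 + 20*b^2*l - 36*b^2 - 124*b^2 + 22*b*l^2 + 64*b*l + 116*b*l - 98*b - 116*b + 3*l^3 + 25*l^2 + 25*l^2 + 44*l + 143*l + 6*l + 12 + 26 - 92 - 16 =-24*b^3 + b^2*(20*l - 160) + b*(22*l^2 + 180*l - 214) + 3*l^3 + 50*l^2 + 193*l - 70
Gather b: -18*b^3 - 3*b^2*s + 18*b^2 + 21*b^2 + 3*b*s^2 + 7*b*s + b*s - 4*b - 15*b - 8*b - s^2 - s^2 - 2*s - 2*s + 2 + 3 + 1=-18*b^3 + b^2*(39 - 3*s) + b*(3*s^2 + 8*s - 27) - 2*s^2 - 4*s + 6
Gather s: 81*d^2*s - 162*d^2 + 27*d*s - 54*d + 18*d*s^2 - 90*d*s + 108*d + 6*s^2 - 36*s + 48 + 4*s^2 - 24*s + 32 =-162*d^2 + 54*d + s^2*(18*d + 10) + s*(81*d^2 - 63*d - 60) + 80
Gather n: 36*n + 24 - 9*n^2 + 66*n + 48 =-9*n^2 + 102*n + 72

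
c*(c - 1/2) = c^2 - c/2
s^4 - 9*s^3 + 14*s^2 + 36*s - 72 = (s - 6)*(s - 3)*(s - 2)*(s + 2)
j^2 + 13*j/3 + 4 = (j + 4/3)*(j + 3)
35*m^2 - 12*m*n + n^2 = (-7*m + n)*(-5*m + n)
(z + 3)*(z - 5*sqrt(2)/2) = z^2 - 5*sqrt(2)*z/2 + 3*z - 15*sqrt(2)/2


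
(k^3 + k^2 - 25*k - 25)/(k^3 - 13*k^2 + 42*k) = (k^3 + k^2 - 25*k - 25)/(k*(k^2 - 13*k + 42))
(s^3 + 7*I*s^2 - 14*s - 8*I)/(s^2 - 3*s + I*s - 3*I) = (s^2 + 6*I*s - 8)/(s - 3)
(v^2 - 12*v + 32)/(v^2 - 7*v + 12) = (v - 8)/(v - 3)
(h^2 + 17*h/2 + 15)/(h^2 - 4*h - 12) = (h^2 + 17*h/2 + 15)/(h^2 - 4*h - 12)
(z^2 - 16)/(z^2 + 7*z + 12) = (z - 4)/(z + 3)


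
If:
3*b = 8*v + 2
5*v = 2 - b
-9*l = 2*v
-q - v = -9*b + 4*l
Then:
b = 26/23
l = -8/207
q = 2102/207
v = 4/23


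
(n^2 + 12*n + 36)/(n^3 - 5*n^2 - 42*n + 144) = (n + 6)/(n^2 - 11*n + 24)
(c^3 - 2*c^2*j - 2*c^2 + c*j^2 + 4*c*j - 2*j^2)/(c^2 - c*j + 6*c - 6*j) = (c^2 - c*j - 2*c + 2*j)/(c + 6)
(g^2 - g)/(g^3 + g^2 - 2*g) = 1/(g + 2)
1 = 1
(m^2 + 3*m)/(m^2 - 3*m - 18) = m/(m - 6)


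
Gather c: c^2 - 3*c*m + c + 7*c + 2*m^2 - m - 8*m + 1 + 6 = c^2 + c*(8 - 3*m) + 2*m^2 - 9*m + 7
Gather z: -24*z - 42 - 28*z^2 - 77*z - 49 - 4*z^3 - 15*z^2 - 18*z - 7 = -4*z^3 - 43*z^2 - 119*z - 98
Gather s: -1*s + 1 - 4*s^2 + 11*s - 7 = -4*s^2 + 10*s - 6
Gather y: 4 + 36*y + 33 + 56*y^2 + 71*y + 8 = 56*y^2 + 107*y + 45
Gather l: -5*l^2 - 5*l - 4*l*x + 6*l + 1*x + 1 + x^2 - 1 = -5*l^2 + l*(1 - 4*x) + x^2 + x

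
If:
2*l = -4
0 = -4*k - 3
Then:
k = -3/4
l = -2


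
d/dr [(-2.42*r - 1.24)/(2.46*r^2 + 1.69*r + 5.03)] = (5.9532*r^2 + 6.1008*r - 10.077)/(6.0516*r^4 + 8.3148*r^3 + 27.6037*r^2 + 17.0014*r + 25.3009)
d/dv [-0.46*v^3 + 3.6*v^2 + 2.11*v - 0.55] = -1.38*v^2 + 7.2*v + 2.11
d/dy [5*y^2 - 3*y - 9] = 10*y - 3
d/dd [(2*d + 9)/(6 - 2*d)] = 15/(2*(d - 3)^2)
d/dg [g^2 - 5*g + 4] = 2*g - 5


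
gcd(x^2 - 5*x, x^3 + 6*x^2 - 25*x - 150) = x - 5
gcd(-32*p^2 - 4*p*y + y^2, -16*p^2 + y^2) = 4*p + y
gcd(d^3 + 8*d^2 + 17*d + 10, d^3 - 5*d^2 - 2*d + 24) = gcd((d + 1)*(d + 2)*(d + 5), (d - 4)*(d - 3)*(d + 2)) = d + 2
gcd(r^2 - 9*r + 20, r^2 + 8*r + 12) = 1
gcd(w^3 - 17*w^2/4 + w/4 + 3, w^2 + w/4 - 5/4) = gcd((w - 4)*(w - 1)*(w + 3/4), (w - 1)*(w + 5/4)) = w - 1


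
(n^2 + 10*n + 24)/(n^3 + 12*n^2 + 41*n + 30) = (n + 4)/(n^2 + 6*n + 5)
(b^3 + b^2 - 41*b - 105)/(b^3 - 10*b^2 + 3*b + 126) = (b + 5)/(b - 6)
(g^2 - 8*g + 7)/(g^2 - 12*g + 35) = (g - 1)/(g - 5)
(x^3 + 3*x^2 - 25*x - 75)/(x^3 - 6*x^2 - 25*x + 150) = (x + 3)/(x - 6)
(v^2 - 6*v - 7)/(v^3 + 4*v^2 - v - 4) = (v - 7)/(v^2 + 3*v - 4)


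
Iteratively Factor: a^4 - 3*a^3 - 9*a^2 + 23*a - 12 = (a - 4)*(a^3 + a^2 - 5*a + 3) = (a - 4)*(a - 1)*(a^2 + 2*a - 3) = (a - 4)*(a - 1)^2*(a + 3)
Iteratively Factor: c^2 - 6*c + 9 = (c - 3)*(c - 3)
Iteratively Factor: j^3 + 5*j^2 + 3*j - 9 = (j + 3)*(j^2 + 2*j - 3) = (j - 1)*(j + 3)*(j + 3)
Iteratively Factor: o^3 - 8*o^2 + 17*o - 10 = (o - 1)*(o^2 - 7*o + 10) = (o - 5)*(o - 1)*(o - 2)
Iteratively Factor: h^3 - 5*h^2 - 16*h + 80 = (h - 4)*(h^2 - h - 20) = (h - 4)*(h + 4)*(h - 5)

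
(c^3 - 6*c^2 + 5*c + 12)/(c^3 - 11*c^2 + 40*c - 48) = (c + 1)/(c - 4)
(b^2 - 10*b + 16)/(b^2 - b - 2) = (b - 8)/(b + 1)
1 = 1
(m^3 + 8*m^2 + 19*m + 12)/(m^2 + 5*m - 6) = (m^3 + 8*m^2 + 19*m + 12)/(m^2 + 5*m - 6)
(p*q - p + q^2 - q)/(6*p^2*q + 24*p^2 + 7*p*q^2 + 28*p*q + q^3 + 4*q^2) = (q - 1)/(6*p*q + 24*p + q^2 + 4*q)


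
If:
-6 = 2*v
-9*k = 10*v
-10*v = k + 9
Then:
No Solution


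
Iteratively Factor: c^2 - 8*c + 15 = (c - 3)*(c - 5)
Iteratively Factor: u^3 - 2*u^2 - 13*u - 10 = (u - 5)*(u^2 + 3*u + 2) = (u - 5)*(u + 2)*(u + 1)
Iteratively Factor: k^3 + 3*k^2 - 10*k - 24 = (k + 4)*(k^2 - k - 6) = (k + 2)*(k + 4)*(k - 3)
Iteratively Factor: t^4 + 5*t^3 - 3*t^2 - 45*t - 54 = (t + 3)*(t^3 + 2*t^2 - 9*t - 18) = (t - 3)*(t + 3)*(t^2 + 5*t + 6) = (t - 3)*(t + 3)^2*(t + 2)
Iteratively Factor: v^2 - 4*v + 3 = (v - 3)*(v - 1)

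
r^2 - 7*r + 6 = (r - 6)*(r - 1)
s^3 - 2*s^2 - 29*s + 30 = (s - 6)*(s - 1)*(s + 5)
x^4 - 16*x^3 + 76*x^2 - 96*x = x*(x - 8)*(x - 6)*(x - 2)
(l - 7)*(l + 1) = l^2 - 6*l - 7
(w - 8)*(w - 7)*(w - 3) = w^3 - 18*w^2 + 101*w - 168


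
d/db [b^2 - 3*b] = 2*b - 3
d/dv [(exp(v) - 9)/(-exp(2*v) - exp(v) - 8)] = ((exp(v) - 9)*(2*exp(v) + 1) - exp(2*v) - exp(v) - 8)*exp(v)/(exp(2*v) + exp(v) + 8)^2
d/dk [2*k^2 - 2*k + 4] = 4*k - 2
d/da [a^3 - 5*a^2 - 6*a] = 3*a^2 - 10*a - 6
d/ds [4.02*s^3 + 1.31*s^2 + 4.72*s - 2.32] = 12.06*s^2 + 2.62*s + 4.72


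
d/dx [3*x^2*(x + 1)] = 3*x*(3*x + 2)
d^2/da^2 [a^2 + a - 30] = 2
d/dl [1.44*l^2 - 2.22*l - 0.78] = 2.88*l - 2.22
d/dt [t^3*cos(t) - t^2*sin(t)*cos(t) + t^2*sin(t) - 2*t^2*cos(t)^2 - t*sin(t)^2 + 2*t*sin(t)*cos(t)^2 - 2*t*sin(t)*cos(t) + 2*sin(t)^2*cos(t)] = -t^3*sin(t) + 2*t^2*sin(2*t) + 4*t^2*cos(t) - t^2*cos(2*t) - 2*t*sin(2*t) + 2*sqrt(2)*t*sin(t + pi/4) - 3*t*cos(t)/2 - 4*t*cos(2*t) + 3*t*cos(3*t)/2 - 2*t - sin(2*t) + 2*sin(3*t) + cos(2*t)/2 - 1/2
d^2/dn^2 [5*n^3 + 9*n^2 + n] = 30*n + 18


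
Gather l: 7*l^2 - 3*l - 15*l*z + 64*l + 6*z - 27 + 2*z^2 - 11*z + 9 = 7*l^2 + l*(61 - 15*z) + 2*z^2 - 5*z - 18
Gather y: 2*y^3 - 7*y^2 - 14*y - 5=2*y^3 - 7*y^2 - 14*y - 5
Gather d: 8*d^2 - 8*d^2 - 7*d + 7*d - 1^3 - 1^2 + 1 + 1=0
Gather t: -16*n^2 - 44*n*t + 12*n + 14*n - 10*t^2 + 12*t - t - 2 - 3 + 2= -16*n^2 + 26*n - 10*t^2 + t*(11 - 44*n) - 3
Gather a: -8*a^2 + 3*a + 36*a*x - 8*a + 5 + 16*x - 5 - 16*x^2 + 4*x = -8*a^2 + a*(36*x - 5) - 16*x^2 + 20*x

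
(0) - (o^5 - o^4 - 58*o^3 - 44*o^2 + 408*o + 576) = -o^5 + o^4 + 58*o^3 + 44*o^2 - 408*o - 576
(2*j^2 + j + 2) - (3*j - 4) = 2*j^2 - 2*j + 6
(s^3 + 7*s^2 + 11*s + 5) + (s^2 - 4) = s^3 + 8*s^2 + 11*s + 1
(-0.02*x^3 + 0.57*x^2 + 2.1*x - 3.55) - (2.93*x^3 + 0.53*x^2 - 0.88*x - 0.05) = -2.95*x^3 + 0.0399999999999999*x^2 + 2.98*x - 3.5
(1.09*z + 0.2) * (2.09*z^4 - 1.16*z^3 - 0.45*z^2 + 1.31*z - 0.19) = 2.2781*z^5 - 0.8464*z^4 - 0.7225*z^3 + 1.3379*z^2 + 0.0549*z - 0.038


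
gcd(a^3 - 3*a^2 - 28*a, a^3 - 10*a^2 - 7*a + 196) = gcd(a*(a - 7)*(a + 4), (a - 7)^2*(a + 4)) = a^2 - 3*a - 28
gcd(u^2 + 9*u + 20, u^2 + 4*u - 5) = u + 5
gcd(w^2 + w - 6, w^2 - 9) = w + 3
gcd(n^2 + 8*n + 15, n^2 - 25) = n + 5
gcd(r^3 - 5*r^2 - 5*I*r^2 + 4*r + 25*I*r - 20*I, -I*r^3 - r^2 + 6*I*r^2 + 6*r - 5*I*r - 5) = r - 1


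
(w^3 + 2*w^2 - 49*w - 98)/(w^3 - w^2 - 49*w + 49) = (w + 2)/(w - 1)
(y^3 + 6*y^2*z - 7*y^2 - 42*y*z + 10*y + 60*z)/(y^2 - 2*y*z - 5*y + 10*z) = (y^2 + 6*y*z - 2*y - 12*z)/(y - 2*z)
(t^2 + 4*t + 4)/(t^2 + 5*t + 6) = (t + 2)/(t + 3)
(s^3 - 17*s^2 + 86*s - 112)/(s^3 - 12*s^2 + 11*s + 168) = (s - 2)/(s + 3)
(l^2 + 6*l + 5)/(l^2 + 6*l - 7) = (l^2 + 6*l + 5)/(l^2 + 6*l - 7)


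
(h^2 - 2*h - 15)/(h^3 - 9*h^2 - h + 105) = 1/(h - 7)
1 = 1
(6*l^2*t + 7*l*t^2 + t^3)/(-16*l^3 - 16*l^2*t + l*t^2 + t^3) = t*(6*l + t)/(-16*l^2 + t^2)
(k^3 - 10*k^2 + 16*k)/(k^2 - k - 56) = k*(k - 2)/(k + 7)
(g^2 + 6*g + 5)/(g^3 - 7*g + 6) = (g^2 + 6*g + 5)/(g^3 - 7*g + 6)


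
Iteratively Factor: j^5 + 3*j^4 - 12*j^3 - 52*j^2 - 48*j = (j + 2)*(j^4 + j^3 - 14*j^2 - 24*j) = (j - 4)*(j + 2)*(j^3 + 5*j^2 + 6*j) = j*(j - 4)*(j + 2)*(j^2 + 5*j + 6) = j*(j - 4)*(j + 2)*(j + 3)*(j + 2)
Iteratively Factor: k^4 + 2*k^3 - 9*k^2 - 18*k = (k - 3)*(k^3 + 5*k^2 + 6*k) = k*(k - 3)*(k^2 + 5*k + 6) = k*(k - 3)*(k + 3)*(k + 2)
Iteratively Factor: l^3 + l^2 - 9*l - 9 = (l - 3)*(l^2 + 4*l + 3) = (l - 3)*(l + 1)*(l + 3)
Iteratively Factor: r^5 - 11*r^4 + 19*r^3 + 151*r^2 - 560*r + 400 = (r + 4)*(r^4 - 15*r^3 + 79*r^2 - 165*r + 100) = (r - 5)*(r + 4)*(r^3 - 10*r^2 + 29*r - 20) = (r - 5)^2*(r + 4)*(r^2 - 5*r + 4) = (r - 5)^2*(r - 1)*(r + 4)*(r - 4)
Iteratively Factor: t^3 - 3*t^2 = (t)*(t^2 - 3*t) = t*(t - 3)*(t)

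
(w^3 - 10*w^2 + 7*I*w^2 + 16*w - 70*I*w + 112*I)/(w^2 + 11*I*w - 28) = (w^2 - 10*w + 16)/(w + 4*I)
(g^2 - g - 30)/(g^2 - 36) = (g + 5)/(g + 6)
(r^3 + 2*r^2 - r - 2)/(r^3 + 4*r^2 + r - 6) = (r + 1)/(r + 3)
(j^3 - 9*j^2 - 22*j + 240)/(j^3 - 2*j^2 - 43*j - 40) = (j - 6)/(j + 1)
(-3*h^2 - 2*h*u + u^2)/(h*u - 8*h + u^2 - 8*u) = (-3*h + u)/(u - 8)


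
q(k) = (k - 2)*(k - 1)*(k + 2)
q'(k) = (k - 2)*(k - 1) + (k - 2)*(k + 2) + (k - 1)*(k + 2) = 3*k^2 - 2*k - 4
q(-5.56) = -176.55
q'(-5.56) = 99.86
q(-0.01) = 4.04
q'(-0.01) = -3.98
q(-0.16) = 4.61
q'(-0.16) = -3.60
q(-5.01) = -126.81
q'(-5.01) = 81.32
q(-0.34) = 5.21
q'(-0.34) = -2.97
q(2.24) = 1.26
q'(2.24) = 6.57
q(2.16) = 0.77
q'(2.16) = 5.68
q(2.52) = 3.57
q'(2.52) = 10.01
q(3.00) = 10.00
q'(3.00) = 17.00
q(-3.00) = -20.00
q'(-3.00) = 29.00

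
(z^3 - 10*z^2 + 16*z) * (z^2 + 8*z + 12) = z^5 - 2*z^4 - 52*z^3 + 8*z^2 + 192*z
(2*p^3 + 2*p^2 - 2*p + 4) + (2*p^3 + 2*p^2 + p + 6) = 4*p^3 + 4*p^2 - p + 10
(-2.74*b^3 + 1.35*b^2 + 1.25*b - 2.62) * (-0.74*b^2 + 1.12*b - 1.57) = 2.0276*b^5 - 4.0678*b^4 + 4.8888*b^3 + 1.2193*b^2 - 4.8969*b + 4.1134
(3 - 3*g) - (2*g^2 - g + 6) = -2*g^2 - 2*g - 3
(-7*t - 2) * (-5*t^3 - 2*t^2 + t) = 35*t^4 + 24*t^3 - 3*t^2 - 2*t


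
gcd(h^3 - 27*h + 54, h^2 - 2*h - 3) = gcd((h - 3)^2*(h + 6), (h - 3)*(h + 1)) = h - 3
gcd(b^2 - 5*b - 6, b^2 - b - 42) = 1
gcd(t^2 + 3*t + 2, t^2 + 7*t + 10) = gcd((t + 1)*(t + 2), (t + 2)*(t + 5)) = t + 2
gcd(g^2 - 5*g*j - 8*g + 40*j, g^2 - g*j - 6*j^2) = 1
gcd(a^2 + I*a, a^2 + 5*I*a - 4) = a + I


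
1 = 1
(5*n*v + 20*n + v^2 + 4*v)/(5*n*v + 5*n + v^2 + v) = (v + 4)/(v + 1)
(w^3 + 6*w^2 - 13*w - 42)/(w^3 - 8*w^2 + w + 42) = (w + 7)/(w - 7)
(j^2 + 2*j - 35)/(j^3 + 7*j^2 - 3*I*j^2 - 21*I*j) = (j - 5)/(j*(j - 3*I))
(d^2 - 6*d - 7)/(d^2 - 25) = (d^2 - 6*d - 7)/(d^2 - 25)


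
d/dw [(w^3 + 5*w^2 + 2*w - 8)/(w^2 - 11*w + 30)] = (w^4 - 22*w^3 + 33*w^2 + 316*w - 28)/(w^4 - 22*w^3 + 181*w^2 - 660*w + 900)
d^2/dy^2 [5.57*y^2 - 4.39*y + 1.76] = 11.1400000000000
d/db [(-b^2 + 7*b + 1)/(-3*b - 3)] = (b^2 + 2*b - 6)/(3*(b^2 + 2*b + 1))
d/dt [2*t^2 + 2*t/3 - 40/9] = 4*t + 2/3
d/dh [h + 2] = 1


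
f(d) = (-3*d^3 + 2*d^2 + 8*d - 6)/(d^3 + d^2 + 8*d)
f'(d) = (-9*d^2 + 4*d + 8)/(d^3 + d^2 + 8*d) + (-3*d^2 - 2*d - 8)*(-3*d^3 + 2*d^2 + 8*d - 6)/(d^3 + d^2 + 8*d)^2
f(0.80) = 0.02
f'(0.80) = 0.69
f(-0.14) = 6.41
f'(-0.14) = 38.62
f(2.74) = -0.62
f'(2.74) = -0.53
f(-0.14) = 6.41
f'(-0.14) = 38.62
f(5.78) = -1.73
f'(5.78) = -0.23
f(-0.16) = 5.73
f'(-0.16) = 29.68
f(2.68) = -0.58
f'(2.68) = -0.53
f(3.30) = -0.90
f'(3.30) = -0.47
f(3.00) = -0.75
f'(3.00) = -0.50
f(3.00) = -0.75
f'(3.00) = -0.50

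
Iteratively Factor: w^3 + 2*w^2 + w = (w)*(w^2 + 2*w + 1) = w*(w + 1)*(w + 1)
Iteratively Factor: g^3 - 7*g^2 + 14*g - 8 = (g - 4)*(g^2 - 3*g + 2) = (g - 4)*(g - 1)*(g - 2)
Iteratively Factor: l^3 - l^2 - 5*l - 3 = (l + 1)*(l^2 - 2*l - 3) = (l - 3)*(l + 1)*(l + 1)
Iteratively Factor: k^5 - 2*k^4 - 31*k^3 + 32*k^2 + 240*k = (k + 4)*(k^4 - 6*k^3 - 7*k^2 + 60*k) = (k + 3)*(k + 4)*(k^3 - 9*k^2 + 20*k) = (k - 4)*(k + 3)*(k + 4)*(k^2 - 5*k) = (k - 5)*(k - 4)*(k + 3)*(k + 4)*(k)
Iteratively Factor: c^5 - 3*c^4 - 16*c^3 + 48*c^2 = (c - 4)*(c^4 + c^3 - 12*c^2) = c*(c - 4)*(c^3 + c^2 - 12*c) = c^2*(c - 4)*(c^2 + c - 12) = c^2*(c - 4)*(c - 3)*(c + 4)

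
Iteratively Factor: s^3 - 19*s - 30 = (s - 5)*(s^2 + 5*s + 6) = (s - 5)*(s + 2)*(s + 3)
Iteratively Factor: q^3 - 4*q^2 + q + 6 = (q - 3)*(q^2 - q - 2) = (q - 3)*(q - 2)*(q + 1)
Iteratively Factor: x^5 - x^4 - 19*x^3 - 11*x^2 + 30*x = (x - 5)*(x^4 + 4*x^3 + x^2 - 6*x) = (x - 5)*(x + 3)*(x^3 + x^2 - 2*x) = (x - 5)*(x - 1)*(x + 3)*(x^2 + 2*x) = (x - 5)*(x - 1)*(x + 2)*(x + 3)*(x)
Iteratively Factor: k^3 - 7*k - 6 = (k + 1)*(k^2 - k - 6) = (k + 1)*(k + 2)*(k - 3)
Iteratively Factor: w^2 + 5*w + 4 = (w + 1)*(w + 4)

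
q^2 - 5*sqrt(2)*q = q*(q - 5*sqrt(2))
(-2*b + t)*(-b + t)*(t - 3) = 2*b^2*t - 6*b^2 - 3*b*t^2 + 9*b*t + t^3 - 3*t^2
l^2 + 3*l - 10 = (l - 2)*(l + 5)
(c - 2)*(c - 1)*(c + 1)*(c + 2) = c^4 - 5*c^2 + 4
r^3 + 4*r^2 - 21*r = r*(r - 3)*(r + 7)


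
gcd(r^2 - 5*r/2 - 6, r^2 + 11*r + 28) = 1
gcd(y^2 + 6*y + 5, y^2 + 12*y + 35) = y + 5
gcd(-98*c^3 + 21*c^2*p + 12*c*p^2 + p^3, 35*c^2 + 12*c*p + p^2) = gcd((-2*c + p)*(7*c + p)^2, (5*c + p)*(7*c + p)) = 7*c + p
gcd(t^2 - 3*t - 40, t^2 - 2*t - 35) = t + 5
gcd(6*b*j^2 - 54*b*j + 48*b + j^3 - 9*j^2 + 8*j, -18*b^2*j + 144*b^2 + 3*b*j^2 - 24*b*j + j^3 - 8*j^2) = 6*b*j - 48*b + j^2 - 8*j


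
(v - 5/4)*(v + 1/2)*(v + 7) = v^3 + 25*v^2/4 - 47*v/8 - 35/8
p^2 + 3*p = p*(p + 3)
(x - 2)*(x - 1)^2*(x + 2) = x^4 - 2*x^3 - 3*x^2 + 8*x - 4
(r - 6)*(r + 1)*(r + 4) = r^3 - r^2 - 26*r - 24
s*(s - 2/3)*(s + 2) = s^3 + 4*s^2/3 - 4*s/3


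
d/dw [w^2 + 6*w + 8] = 2*w + 6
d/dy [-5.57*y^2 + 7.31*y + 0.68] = 7.31 - 11.14*y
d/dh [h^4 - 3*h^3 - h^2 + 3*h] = 4*h^3 - 9*h^2 - 2*h + 3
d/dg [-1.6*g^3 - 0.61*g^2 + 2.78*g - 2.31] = -4.8*g^2 - 1.22*g + 2.78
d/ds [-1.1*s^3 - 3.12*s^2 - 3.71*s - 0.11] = -3.3*s^2 - 6.24*s - 3.71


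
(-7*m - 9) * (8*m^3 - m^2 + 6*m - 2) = -56*m^4 - 65*m^3 - 33*m^2 - 40*m + 18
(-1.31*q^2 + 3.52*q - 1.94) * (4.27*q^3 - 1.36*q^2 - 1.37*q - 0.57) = -5.5937*q^5 + 16.812*q^4 - 11.2763*q^3 - 1.4373*q^2 + 0.6514*q + 1.1058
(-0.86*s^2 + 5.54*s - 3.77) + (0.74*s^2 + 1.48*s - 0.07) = -0.12*s^2 + 7.02*s - 3.84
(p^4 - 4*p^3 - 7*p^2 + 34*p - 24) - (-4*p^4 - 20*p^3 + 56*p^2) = 5*p^4 + 16*p^3 - 63*p^2 + 34*p - 24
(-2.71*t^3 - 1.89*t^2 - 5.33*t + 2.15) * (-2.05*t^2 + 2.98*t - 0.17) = 5.5555*t^5 - 4.2013*t^4 + 5.755*t^3 - 19.9696*t^2 + 7.3131*t - 0.3655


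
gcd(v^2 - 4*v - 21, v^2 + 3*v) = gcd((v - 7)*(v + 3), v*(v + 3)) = v + 3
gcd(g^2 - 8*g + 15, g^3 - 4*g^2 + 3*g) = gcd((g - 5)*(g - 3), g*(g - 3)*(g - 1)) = g - 3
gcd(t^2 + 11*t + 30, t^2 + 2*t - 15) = t + 5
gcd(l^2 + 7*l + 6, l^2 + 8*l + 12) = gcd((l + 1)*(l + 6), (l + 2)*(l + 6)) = l + 6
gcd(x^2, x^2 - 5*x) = x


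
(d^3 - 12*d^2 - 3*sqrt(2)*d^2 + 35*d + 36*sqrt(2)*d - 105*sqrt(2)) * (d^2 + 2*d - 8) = d^5 - 10*d^4 - 3*sqrt(2)*d^4 + 3*d^3 + 30*sqrt(2)*d^3 - 9*sqrt(2)*d^2 + 166*d^2 - 498*sqrt(2)*d - 280*d + 840*sqrt(2)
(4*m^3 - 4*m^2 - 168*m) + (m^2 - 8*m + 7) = 4*m^3 - 3*m^2 - 176*m + 7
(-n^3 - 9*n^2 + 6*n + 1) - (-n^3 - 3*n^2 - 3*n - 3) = -6*n^2 + 9*n + 4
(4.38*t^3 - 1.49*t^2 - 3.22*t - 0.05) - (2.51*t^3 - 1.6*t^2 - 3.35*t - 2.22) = 1.87*t^3 + 0.11*t^2 + 0.13*t + 2.17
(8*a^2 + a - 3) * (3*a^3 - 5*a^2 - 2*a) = 24*a^5 - 37*a^4 - 30*a^3 + 13*a^2 + 6*a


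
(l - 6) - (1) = l - 7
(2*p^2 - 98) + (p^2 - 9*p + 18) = 3*p^2 - 9*p - 80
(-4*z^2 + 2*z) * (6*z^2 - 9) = -24*z^4 + 12*z^3 + 36*z^2 - 18*z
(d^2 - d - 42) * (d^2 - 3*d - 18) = d^4 - 4*d^3 - 57*d^2 + 144*d + 756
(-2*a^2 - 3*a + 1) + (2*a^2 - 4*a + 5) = 6 - 7*a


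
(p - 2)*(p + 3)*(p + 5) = p^3 + 6*p^2 - p - 30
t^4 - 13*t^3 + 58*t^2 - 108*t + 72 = (t - 6)*(t - 3)*(t - 2)^2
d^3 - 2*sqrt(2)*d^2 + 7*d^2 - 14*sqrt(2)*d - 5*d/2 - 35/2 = (d + 7)*(d - 5*sqrt(2)/2)*(d + sqrt(2)/2)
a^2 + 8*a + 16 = (a + 4)^2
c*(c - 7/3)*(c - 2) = c^3 - 13*c^2/3 + 14*c/3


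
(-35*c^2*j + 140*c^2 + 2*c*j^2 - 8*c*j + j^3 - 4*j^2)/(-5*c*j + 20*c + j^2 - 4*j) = 7*c + j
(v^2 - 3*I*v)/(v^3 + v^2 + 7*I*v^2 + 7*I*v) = (v - 3*I)/(v^2 + v + 7*I*v + 7*I)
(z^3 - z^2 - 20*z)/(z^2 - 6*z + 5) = z*(z + 4)/(z - 1)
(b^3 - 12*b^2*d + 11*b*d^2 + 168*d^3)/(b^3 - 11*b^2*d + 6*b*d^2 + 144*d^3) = (b - 7*d)/(b - 6*d)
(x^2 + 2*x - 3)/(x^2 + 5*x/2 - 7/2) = 2*(x + 3)/(2*x + 7)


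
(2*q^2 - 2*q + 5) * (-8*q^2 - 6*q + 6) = -16*q^4 + 4*q^3 - 16*q^2 - 42*q + 30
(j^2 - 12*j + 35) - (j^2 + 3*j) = 35 - 15*j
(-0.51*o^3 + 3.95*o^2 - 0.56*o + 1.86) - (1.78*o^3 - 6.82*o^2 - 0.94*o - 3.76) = -2.29*o^3 + 10.77*o^2 + 0.38*o + 5.62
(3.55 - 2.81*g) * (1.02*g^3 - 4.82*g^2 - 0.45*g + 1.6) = -2.8662*g^4 + 17.1652*g^3 - 15.8465*g^2 - 6.0935*g + 5.68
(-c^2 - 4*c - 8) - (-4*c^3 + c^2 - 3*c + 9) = 4*c^3 - 2*c^2 - c - 17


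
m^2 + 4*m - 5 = (m - 1)*(m + 5)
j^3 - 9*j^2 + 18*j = j*(j - 6)*(j - 3)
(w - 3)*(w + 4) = w^2 + w - 12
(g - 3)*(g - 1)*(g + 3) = g^3 - g^2 - 9*g + 9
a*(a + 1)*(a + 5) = a^3 + 6*a^2 + 5*a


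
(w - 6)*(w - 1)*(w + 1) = w^3 - 6*w^2 - w + 6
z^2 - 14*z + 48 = (z - 8)*(z - 6)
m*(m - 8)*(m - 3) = m^3 - 11*m^2 + 24*m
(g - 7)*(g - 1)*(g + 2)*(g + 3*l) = g^4 + 3*g^3*l - 6*g^3 - 18*g^2*l - 9*g^2 - 27*g*l + 14*g + 42*l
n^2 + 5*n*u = n*(n + 5*u)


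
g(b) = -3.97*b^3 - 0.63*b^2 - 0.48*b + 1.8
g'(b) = -11.91*b^2 - 1.26*b - 0.48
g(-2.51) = 61.81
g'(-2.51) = -72.35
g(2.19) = -43.97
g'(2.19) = -60.36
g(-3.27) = 135.45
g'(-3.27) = -123.71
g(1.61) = -17.17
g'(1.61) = -33.38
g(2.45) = -61.54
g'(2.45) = -75.06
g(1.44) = -12.05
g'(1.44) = -26.99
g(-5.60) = 681.93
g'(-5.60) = -366.92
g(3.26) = -144.00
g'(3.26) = -131.16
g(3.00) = -112.50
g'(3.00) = -111.45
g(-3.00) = 104.76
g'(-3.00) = -103.89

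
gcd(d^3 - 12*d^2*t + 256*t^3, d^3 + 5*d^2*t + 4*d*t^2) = d + 4*t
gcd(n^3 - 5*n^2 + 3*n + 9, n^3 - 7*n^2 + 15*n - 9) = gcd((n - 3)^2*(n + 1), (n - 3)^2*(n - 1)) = n^2 - 6*n + 9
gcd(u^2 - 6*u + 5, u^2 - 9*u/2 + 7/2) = u - 1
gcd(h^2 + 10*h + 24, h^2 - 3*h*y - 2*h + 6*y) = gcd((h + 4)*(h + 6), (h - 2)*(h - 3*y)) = 1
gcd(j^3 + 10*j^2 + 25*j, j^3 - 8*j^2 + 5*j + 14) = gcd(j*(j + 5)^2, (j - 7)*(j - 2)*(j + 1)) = 1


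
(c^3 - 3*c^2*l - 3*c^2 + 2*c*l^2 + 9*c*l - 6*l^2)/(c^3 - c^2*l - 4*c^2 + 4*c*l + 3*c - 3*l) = (c - 2*l)/(c - 1)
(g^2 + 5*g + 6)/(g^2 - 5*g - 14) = (g + 3)/(g - 7)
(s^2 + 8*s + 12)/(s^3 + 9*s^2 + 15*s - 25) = (s^2 + 8*s + 12)/(s^3 + 9*s^2 + 15*s - 25)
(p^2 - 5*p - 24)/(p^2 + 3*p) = (p - 8)/p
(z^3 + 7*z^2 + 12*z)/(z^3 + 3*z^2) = (z + 4)/z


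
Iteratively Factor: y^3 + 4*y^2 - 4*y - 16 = (y - 2)*(y^2 + 6*y + 8) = (y - 2)*(y + 2)*(y + 4)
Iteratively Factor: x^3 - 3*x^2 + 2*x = (x - 2)*(x^2 - x) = x*(x - 2)*(x - 1)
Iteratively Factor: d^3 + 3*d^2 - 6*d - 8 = (d + 1)*(d^2 + 2*d - 8) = (d - 2)*(d + 1)*(d + 4)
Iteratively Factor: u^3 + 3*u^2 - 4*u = (u + 4)*(u^2 - u) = u*(u + 4)*(u - 1)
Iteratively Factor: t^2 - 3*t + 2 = (t - 1)*(t - 2)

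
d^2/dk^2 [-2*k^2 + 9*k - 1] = -4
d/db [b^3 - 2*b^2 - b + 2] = 3*b^2 - 4*b - 1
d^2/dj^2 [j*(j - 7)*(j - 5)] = 6*j - 24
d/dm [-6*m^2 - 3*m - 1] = -12*m - 3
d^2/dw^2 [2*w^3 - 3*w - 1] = 12*w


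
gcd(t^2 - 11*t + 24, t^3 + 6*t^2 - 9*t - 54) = t - 3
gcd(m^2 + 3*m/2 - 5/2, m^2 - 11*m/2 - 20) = m + 5/2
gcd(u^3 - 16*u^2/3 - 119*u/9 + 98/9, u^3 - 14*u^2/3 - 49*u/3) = u^2 - 14*u/3 - 49/3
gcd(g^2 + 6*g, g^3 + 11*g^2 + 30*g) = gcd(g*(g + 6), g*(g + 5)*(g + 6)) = g^2 + 6*g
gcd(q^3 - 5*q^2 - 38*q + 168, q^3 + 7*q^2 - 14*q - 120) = q^2 + 2*q - 24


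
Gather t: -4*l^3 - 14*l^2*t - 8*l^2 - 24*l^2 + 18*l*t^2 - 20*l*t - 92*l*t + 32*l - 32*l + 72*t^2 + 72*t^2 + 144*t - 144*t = -4*l^3 - 32*l^2 + t^2*(18*l + 144) + t*(-14*l^2 - 112*l)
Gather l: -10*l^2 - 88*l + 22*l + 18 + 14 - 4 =-10*l^2 - 66*l + 28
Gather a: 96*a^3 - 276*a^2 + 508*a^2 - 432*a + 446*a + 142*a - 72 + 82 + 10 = 96*a^3 + 232*a^2 + 156*a + 20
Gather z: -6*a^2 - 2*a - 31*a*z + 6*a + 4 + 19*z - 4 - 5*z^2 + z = -6*a^2 + 4*a - 5*z^2 + z*(20 - 31*a)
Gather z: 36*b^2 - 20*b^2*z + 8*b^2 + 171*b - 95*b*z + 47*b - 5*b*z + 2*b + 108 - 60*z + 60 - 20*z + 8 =44*b^2 + 220*b + z*(-20*b^2 - 100*b - 80) + 176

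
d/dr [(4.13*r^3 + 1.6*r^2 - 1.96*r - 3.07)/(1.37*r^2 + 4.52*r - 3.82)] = (5.6581*r^4 + 37.3352*r^3 - 37.4126*r^2 - 3.8122*r + 21.3636)/(1.8769*r^4 + 12.3848*r^3 + 9.96359999999999*r^2 - 34.5328*r + 14.5924)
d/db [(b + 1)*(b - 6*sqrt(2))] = 2*b - 6*sqrt(2) + 1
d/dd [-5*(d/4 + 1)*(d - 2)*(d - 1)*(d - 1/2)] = -5*d^3 - 15*d^2/8 + 105*d/4 - 65/4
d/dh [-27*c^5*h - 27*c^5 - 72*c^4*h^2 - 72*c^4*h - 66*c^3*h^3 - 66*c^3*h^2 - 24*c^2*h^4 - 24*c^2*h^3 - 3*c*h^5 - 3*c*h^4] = 3*c*(-9*c^4 - 48*c^3*h - 24*c^3 - 66*c^2*h^2 - 44*c^2*h - 32*c*h^3 - 24*c*h^2 - 5*h^4 - 4*h^3)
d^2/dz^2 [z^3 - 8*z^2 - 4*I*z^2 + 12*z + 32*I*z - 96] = 6*z - 16 - 8*I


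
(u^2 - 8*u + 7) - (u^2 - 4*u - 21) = 28 - 4*u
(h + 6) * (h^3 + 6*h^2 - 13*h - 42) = h^4 + 12*h^3 + 23*h^2 - 120*h - 252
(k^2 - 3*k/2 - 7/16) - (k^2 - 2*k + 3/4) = k/2 - 19/16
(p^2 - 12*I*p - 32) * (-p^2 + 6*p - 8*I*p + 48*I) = -p^4 + 6*p^3 + 4*I*p^3 - 64*p^2 - 24*I*p^2 + 384*p + 256*I*p - 1536*I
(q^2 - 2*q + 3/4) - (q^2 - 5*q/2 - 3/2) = q/2 + 9/4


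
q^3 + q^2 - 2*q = q*(q - 1)*(q + 2)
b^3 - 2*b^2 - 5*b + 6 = (b - 3)*(b - 1)*(b + 2)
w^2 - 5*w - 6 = (w - 6)*(w + 1)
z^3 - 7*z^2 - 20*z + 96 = (z - 8)*(z - 3)*(z + 4)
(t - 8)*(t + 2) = t^2 - 6*t - 16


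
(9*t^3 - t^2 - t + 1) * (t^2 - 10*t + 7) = 9*t^5 - 91*t^4 + 72*t^3 + 4*t^2 - 17*t + 7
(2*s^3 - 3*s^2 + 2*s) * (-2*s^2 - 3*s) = -4*s^5 + 5*s^3 - 6*s^2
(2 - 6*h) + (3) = 5 - 6*h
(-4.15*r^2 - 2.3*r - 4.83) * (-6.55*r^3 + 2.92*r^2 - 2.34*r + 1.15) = 27.1825*r^5 + 2.947*r^4 + 34.6315*r^3 - 13.4941*r^2 + 8.6572*r - 5.5545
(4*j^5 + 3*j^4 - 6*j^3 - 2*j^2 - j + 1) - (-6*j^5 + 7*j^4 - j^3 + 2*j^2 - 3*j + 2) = 10*j^5 - 4*j^4 - 5*j^3 - 4*j^2 + 2*j - 1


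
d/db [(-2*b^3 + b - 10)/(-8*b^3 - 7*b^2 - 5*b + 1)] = (14*b^4 + 36*b^3 - 239*b^2 - 140*b - 49)/(64*b^6 + 112*b^5 + 129*b^4 + 54*b^3 + 11*b^2 - 10*b + 1)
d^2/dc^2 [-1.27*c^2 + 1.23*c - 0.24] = -2.54000000000000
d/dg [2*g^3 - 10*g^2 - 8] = 2*g*(3*g - 10)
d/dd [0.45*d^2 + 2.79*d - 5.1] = 0.9*d + 2.79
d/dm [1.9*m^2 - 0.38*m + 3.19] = 3.8*m - 0.38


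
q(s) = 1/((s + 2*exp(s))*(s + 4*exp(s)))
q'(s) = (-4*exp(s) - 1)/((s + 2*exp(s))*(s + 4*exp(s))^2) + (-2*exp(s) - 1)/((s + 2*exp(s))^2*(s + 4*exp(s)))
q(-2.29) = 0.25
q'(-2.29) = 0.34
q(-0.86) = -87.82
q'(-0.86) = -11572.02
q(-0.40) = 0.47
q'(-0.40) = -1.91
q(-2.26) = 0.26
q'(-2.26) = 0.36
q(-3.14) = 0.11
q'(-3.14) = 0.08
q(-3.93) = 0.07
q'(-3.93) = 0.04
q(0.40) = 0.05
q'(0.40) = -0.11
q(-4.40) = 0.05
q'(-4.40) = 0.02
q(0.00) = 0.12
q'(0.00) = -0.34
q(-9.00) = 0.01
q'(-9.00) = 0.00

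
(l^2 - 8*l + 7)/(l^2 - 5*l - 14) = (l - 1)/(l + 2)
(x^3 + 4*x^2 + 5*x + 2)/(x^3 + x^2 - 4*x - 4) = (x + 1)/(x - 2)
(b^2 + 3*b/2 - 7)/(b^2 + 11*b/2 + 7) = (b - 2)/(b + 2)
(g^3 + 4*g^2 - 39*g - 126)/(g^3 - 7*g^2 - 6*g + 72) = (g + 7)/(g - 4)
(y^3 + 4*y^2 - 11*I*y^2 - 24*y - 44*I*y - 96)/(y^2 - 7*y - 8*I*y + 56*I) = (y^2 + y*(4 - 3*I) - 12*I)/(y - 7)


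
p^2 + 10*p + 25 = (p + 5)^2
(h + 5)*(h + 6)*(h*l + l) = h^3*l + 12*h^2*l + 41*h*l + 30*l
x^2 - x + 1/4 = (x - 1/2)^2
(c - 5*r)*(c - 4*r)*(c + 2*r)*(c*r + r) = c^4*r - 7*c^3*r^2 + c^3*r + 2*c^2*r^3 - 7*c^2*r^2 + 40*c*r^4 + 2*c*r^3 + 40*r^4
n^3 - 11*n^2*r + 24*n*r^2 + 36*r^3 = (n - 6*r)^2*(n + r)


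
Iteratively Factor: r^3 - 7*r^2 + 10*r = (r - 2)*(r^2 - 5*r) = r*(r - 2)*(r - 5)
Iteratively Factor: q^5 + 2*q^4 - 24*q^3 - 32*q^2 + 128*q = (q)*(q^4 + 2*q^3 - 24*q^2 - 32*q + 128) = q*(q + 4)*(q^3 - 2*q^2 - 16*q + 32) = q*(q + 4)^2*(q^2 - 6*q + 8) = q*(q - 2)*(q + 4)^2*(q - 4)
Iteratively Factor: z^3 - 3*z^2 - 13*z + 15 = (z + 3)*(z^2 - 6*z + 5) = (z - 5)*(z + 3)*(z - 1)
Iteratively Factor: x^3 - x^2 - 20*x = (x + 4)*(x^2 - 5*x) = x*(x + 4)*(x - 5)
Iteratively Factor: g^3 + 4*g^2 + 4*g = (g)*(g^2 + 4*g + 4) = g*(g + 2)*(g + 2)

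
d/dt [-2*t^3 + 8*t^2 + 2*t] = -6*t^2 + 16*t + 2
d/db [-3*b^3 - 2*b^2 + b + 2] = -9*b^2 - 4*b + 1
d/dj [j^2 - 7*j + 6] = 2*j - 7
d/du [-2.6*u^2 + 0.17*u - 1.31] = 0.17 - 5.2*u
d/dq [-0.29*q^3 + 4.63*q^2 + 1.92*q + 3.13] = -0.87*q^2 + 9.26*q + 1.92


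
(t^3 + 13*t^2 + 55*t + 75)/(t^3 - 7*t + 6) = (t^2 + 10*t + 25)/(t^2 - 3*t + 2)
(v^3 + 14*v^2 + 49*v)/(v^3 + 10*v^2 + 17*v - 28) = v*(v + 7)/(v^2 + 3*v - 4)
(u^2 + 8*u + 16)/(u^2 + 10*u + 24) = (u + 4)/(u + 6)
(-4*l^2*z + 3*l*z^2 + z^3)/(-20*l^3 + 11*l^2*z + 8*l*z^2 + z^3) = z/(5*l + z)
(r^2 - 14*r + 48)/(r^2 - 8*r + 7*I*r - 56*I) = (r - 6)/(r + 7*I)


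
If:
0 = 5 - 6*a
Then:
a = 5/6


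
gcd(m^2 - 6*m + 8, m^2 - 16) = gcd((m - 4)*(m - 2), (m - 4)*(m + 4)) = m - 4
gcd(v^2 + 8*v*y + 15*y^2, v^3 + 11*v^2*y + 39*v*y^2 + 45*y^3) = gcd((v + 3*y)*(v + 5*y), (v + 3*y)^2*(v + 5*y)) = v^2 + 8*v*y + 15*y^2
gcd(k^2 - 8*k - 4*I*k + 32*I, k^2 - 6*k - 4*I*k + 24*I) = k - 4*I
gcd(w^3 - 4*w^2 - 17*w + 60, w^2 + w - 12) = w^2 + w - 12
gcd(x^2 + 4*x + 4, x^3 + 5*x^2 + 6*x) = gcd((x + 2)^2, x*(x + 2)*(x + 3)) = x + 2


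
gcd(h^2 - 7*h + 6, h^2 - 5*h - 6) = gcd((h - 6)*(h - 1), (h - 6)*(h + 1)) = h - 6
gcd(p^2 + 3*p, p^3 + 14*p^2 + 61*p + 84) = p + 3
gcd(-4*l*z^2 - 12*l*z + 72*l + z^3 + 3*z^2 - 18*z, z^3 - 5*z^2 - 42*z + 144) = z^2 + 3*z - 18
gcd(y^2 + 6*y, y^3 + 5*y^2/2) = y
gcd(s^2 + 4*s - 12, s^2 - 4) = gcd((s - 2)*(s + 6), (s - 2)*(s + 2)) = s - 2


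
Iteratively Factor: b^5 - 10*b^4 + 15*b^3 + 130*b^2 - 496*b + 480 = (b - 5)*(b^4 - 5*b^3 - 10*b^2 + 80*b - 96) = (b - 5)*(b - 3)*(b^3 - 2*b^2 - 16*b + 32) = (b - 5)*(b - 3)*(b - 2)*(b^2 - 16) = (b - 5)*(b - 4)*(b - 3)*(b - 2)*(b + 4)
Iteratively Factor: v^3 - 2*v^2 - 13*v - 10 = (v + 2)*(v^2 - 4*v - 5) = (v + 1)*(v + 2)*(v - 5)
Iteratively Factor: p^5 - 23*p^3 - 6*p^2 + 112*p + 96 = (p + 2)*(p^4 - 2*p^3 - 19*p^2 + 32*p + 48) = (p + 2)*(p + 4)*(p^3 - 6*p^2 + 5*p + 12) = (p + 1)*(p + 2)*(p + 4)*(p^2 - 7*p + 12) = (p - 3)*(p + 1)*(p + 2)*(p + 4)*(p - 4)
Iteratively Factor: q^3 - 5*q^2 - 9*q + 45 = (q + 3)*(q^2 - 8*q + 15) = (q - 3)*(q + 3)*(q - 5)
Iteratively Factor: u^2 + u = (u + 1)*(u)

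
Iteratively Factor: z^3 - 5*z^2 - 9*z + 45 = (z - 5)*(z^2 - 9) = (z - 5)*(z + 3)*(z - 3)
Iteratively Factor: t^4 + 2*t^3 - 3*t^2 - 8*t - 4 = (t + 2)*(t^3 - 3*t - 2) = (t + 1)*(t + 2)*(t^2 - t - 2) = (t - 2)*(t + 1)*(t + 2)*(t + 1)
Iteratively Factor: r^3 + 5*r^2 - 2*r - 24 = (r - 2)*(r^2 + 7*r + 12) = (r - 2)*(r + 4)*(r + 3)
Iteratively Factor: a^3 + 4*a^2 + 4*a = (a)*(a^2 + 4*a + 4) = a*(a + 2)*(a + 2)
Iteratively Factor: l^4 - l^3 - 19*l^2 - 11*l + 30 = (l - 1)*(l^3 - 19*l - 30) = (l - 1)*(l + 3)*(l^2 - 3*l - 10) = (l - 1)*(l + 2)*(l + 3)*(l - 5)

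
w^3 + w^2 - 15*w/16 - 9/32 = (w - 3/4)*(w + 1/4)*(w + 3/2)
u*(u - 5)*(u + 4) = u^3 - u^2 - 20*u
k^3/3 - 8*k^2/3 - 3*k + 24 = (k/3 + 1)*(k - 8)*(k - 3)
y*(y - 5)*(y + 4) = y^3 - y^2 - 20*y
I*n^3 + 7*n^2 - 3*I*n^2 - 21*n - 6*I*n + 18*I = (n - 3)*(n - 6*I)*(I*n + 1)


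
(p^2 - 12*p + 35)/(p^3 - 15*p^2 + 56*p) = (p - 5)/(p*(p - 8))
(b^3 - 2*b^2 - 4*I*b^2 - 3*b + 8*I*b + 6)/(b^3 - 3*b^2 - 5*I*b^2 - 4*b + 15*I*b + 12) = (b^2 - b*(2 + 3*I) + 6*I)/(b^2 - b*(3 + 4*I) + 12*I)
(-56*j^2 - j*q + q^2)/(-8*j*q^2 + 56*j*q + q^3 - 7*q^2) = (7*j + q)/(q*(q - 7))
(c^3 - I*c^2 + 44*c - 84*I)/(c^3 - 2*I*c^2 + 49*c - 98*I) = (c - 6*I)/(c - 7*I)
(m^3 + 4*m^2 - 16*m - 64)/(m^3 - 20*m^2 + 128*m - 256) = (m^2 + 8*m + 16)/(m^2 - 16*m + 64)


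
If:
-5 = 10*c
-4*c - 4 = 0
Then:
No Solution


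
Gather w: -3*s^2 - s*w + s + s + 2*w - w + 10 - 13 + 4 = -3*s^2 + 2*s + w*(1 - s) + 1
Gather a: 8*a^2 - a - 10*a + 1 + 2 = 8*a^2 - 11*a + 3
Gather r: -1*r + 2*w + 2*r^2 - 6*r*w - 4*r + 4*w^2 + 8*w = 2*r^2 + r*(-6*w - 5) + 4*w^2 + 10*w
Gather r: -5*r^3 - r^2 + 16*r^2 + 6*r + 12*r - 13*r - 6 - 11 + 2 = -5*r^3 + 15*r^2 + 5*r - 15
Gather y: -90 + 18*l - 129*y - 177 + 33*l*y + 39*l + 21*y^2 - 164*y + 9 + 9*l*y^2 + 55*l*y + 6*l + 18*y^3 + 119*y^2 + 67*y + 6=63*l + 18*y^3 + y^2*(9*l + 140) + y*(88*l - 226) - 252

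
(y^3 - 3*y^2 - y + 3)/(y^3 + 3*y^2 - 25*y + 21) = (y + 1)/(y + 7)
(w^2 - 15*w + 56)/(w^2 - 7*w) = (w - 8)/w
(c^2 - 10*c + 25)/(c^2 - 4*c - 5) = (c - 5)/(c + 1)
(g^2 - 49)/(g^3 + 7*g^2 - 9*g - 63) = (g - 7)/(g^2 - 9)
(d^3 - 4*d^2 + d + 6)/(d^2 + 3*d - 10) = (d^2 - 2*d - 3)/(d + 5)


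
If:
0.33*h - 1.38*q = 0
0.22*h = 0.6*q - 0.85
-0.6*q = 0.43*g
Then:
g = 3.71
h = -11.11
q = -2.66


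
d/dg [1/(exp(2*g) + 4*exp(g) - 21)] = 2*(-exp(g) - 2)*exp(g)/(exp(2*g) + 4*exp(g) - 21)^2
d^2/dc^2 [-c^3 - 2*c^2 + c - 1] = -6*c - 4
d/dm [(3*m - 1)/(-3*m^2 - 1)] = 3*(3*m^2 - 2*m - 1)/(9*m^4 + 6*m^2 + 1)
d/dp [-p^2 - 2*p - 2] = -2*p - 2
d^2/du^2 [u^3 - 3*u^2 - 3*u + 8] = 6*u - 6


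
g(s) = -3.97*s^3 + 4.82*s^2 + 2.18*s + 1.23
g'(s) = -11.91*s^2 + 9.64*s + 2.18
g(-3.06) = 153.44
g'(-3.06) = -138.84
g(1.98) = -6.37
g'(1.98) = -25.42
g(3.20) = -72.53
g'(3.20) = -88.93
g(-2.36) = 75.11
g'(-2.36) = -86.90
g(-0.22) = 1.03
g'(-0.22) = -0.52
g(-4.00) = 323.71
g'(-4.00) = -226.94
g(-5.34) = 731.56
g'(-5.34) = -388.92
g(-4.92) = 579.99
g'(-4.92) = -333.55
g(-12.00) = 7529.31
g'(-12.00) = -1828.54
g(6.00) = -669.69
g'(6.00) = -368.74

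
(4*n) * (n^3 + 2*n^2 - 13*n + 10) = 4*n^4 + 8*n^3 - 52*n^2 + 40*n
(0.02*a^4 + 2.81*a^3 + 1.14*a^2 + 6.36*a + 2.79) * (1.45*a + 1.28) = 0.029*a^5 + 4.1001*a^4 + 5.2498*a^3 + 10.6812*a^2 + 12.1863*a + 3.5712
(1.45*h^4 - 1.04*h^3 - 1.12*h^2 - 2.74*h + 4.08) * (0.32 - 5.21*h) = -7.5545*h^5 + 5.8824*h^4 + 5.5024*h^3 + 13.917*h^2 - 22.1336*h + 1.3056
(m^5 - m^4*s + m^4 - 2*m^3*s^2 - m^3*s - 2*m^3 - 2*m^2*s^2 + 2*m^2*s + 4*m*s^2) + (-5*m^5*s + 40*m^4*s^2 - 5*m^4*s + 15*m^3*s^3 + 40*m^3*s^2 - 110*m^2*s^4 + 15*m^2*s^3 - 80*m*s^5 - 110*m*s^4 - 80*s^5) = -5*m^5*s + m^5 + 40*m^4*s^2 - 6*m^4*s + m^4 + 15*m^3*s^3 + 38*m^3*s^2 - m^3*s - 2*m^3 - 110*m^2*s^4 + 15*m^2*s^3 - 2*m^2*s^2 + 2*m^2*s - 80*m*s^5 - 110*m*s^4 + 4*m*s^2 - 80*s^5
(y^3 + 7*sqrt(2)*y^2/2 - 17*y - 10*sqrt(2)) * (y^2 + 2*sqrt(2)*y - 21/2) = y^5 + 11*sqrt(2)*y^4/2 - 27*y^3/2 - 323*sqrt(2)*y^2/4 + 277*y/2 + 105*sqrt(2)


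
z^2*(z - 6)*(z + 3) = z^4 - 3*z^3 - 18*z^2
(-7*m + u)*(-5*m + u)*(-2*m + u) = -70*m^3 + 59*m^2*u - 14*m*u^2 + u^3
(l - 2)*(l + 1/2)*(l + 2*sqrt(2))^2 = l^4 - 3*l^3/2 + 4*sqrt(2)*l^3 - 6*sqrt(2)*l^2 + 7*l^2 - 12*l - 4*sqrt(2)*l - 8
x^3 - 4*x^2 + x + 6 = (x - 3)*(x - 2)*(x + 1)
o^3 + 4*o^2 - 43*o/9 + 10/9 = (o - 2/3)*(o - 1/3)*(o + 5)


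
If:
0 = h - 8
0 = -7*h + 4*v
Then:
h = 8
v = 14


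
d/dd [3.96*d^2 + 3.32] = 7.92*d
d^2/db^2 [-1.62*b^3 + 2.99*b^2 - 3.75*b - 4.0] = 5.98 - 9.72*b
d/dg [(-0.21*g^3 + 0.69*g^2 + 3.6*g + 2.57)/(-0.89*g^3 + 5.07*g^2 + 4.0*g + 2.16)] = (-0.4506*g^4 + 4.728*g^3 - 9.9909*g^2 - 23.079*g - 2.504)/(0.7921*g^6 - 9.0246*g^5 + 18.5849*g^4 + 36.7152*g^3 + 37.9024*g^2 + 17.28*g + 4.6656)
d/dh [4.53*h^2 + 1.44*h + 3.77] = 9.06*h + 1.44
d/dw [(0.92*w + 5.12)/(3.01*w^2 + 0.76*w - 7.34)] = (2.7692*w^2 + 0.6992*w - (0.92*w + 5.12)*(6.02*w + 0.76) - 6.7528)/(3.01*w^2 + 0.76*w - 7.34)^2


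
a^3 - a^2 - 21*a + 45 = (a - 3)^2*(a + 5)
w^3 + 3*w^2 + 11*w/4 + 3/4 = (w + 1/2)*(w + 1)*(w + 3/2)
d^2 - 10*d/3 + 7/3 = (d - 7/3)*(d - 1)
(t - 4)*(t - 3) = t^2 - 7*t + 12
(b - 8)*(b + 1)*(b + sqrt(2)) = b^3 - 7*b^2 + sqrt(2)*b^2 - 7*sqrt(2)*b - 8*b - 8*sqrt(2)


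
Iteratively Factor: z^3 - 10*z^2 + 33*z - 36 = (z - 3)*(z^2 - 7*z + 12) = (z - 4)*(z - 3)*(z - 3)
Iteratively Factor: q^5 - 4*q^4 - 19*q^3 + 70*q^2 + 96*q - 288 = (q + 3)*(q^4 - 7*q^3 + 2*q^2 + 64*q - 96) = (q - 4)*(q + 3)*(q^3 - 3*q^2 - 10*q + 24) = (q - 4)^2*(q + 3)*(q^2 + q - 6) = (q - 4)^2*(q - 2)*(q + 3)*(q + 3)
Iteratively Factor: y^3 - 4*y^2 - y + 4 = (y - 4)*(y^2 - 1) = (y - 4)*(y + 1)*(y - 1)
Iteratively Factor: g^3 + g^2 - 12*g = (g)*(g^2 + g - 12) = g*(g - 3)*(g + 4)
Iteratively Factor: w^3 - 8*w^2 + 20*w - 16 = (w - 2)*(w^2 - 6*w + 8) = (w - 4)*(w - 2)*(w - 2)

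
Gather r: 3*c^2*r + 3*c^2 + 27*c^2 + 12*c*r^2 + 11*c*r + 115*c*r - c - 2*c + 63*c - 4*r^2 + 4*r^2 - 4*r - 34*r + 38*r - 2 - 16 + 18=30*c^2 + 12*c*r^2 + 60*c + r*(3*c^2 + 126*c)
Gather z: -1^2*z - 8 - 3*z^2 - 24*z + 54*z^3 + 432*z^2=54*z^3 + 429*z^2 - 25*z - 8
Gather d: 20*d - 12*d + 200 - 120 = 8*d + 80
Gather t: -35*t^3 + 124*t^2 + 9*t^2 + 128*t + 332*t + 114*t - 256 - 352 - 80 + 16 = -35*t^3 + 133*t^2 + 574*t - 672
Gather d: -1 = -1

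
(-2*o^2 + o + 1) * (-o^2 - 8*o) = 2*o^4 + 15*o^3 - 9*o^2 - 8*o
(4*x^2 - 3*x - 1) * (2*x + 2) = 8*x^3 + 2*x^2 - 8*x - 2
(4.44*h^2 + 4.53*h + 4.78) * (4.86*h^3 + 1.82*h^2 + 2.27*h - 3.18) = 21.5784*h^5 + 30.0966*h^4 + 41.5542*h^3 + 4.8635*h^2 - 3.5548*h - 15.2004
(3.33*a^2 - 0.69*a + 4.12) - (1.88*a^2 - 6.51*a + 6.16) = 1.45*a^2 + 5.82*a - 2.04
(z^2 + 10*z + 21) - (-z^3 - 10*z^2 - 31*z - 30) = z^3 + 11*z^2 + 41*z + 51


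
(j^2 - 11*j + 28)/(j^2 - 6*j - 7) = (j - 4)/(j + 1)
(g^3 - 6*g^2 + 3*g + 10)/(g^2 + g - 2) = (g^3 - 6*g^2 + 3*g + 10)/(g^2 + g - 2)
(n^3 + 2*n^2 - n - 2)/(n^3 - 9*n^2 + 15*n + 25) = (n^2 + n - 2)/(n^2 - 10*n + 25)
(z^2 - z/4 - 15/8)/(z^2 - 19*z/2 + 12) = (z + 5/4)/(z - 8)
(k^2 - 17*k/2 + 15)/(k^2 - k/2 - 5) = (k - 6)/(k + 2)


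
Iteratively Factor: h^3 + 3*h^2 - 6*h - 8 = (h + 1)*(h^2 + 2*h - 8) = (h - 2)*(h + 1)*(h + 4)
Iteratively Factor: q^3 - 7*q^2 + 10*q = (q - 5)*(q^2 - 2*q) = q*(q - 5)*(q - 2)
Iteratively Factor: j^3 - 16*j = (j - 4)*(j^2 + 4*j) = (j - 4)*(j + 4)*(j)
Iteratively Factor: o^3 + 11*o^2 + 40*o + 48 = (o + 4)*(o^2 + 7*o + 12) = (o + 4)^2*(o + 3)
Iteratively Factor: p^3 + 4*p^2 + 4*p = (p + 2)*(p^2 + 2*p) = (p + 2)^2*(p)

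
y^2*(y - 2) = y^3 - 2*y^2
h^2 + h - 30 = (h - 5)*(h + 6)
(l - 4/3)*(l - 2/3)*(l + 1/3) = l^3 - 5*l^2/3 + 2*l/9 + 8/27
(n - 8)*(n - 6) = n^2 - 14*n + 48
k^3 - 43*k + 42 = (k - 6)*(k - 1)*(k + 7)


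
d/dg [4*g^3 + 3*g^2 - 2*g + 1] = 12*g^2 + 6*g - 2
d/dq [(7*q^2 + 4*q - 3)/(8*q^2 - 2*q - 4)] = (-23*q^2 - 4*q - 11)/(2*(16*q^4 - 8*q^3 - 15*q^2 + 4*q + 4))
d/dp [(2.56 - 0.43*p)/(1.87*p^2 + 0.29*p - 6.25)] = (0.8041*p^2 - 9.5744*p + 1.9451)/(3.4969*p^4 + 1.0846*p^3 - 23.2909*p^2 - 3.625*p + 39.0625)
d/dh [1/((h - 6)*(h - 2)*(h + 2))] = (-(h - 6)*(h - 2) - (h - 6)*(h + 2) - (h - 2)*(h + 2))/((h - 6)^2*(h - 2)^2*(h + 2)^2)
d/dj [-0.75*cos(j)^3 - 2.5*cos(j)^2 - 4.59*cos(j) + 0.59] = (2.25*cos(j)^2 + 5.0*cos(j) + 4.59)*sin(j)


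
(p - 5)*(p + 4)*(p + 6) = p^3 + 5*p^2 - 26*p - 120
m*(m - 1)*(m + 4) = m^3 + 3*m^2 - 4*m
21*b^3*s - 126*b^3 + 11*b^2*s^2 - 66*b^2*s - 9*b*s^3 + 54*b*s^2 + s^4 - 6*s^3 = (-7*b + s)*(-3*b + s)*(b + s)*(s - 6)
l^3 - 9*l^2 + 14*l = l*(l - 7)*(l - 2)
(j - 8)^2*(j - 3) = j^3 - 19*j^2 + 112*j - 192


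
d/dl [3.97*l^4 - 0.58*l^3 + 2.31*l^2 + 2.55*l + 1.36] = 15.88*l^3 - 1.74*l^2 + 4.62*l + 2.55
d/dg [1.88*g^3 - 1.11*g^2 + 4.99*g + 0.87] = 5.64*g^2 - 2.22*g + 4.99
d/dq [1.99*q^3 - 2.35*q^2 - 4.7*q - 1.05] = 5.97*q^2 - 4.7*q - 4.7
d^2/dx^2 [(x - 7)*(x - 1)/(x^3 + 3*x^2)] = 2*(x^4 - 24*x^3 - 30*x^2 + 96*x + 189)/(x^4*(x^3 + 9*x^2 + 27*x + 27))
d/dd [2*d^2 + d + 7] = 4*d + 1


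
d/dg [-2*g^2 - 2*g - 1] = -4*g - 2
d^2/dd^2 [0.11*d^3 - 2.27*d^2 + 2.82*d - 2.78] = 0.66*d - 4.54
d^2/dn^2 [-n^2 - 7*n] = -2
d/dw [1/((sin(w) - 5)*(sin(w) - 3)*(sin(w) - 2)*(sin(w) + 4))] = 2*(-2*sin(w)^3 + 9*sin(w)^2 + 9*sin(w) - 47)*cos(w)/((sin(w) - 5)^2*(sin(w) - 3)^2*(sin(w) - 2)^2*(sin(w) + 4)^2)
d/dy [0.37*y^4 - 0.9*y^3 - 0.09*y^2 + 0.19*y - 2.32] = 1.48*y^3 - 2.7*y^2 - 0.18*y + 0.19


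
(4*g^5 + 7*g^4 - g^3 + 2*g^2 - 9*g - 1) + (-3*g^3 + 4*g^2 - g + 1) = 4*g^5 + 7*g^4 - 4*g^3 + 6*g^2 - 10*g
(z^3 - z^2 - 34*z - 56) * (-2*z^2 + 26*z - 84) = -2*z^5 + 28*z^4 - 42*z^3 - 688*z^2 + 1400*z + 4704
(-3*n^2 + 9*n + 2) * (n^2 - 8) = -3*n^4 + 9*n^3 + 26*n^2 - 72*n - 16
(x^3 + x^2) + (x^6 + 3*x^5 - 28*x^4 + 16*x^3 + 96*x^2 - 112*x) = x^6 + 3*x^5 - 28*x^4 + 17*x^3 + 97*x^2 - 112*x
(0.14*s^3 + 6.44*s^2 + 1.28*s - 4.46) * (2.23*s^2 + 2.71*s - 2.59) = 0.3122*s^5 + 14.7406*s^4 + 19.9442*s^3 - 23.1566*s^2 - 15.4018*s + 11.5514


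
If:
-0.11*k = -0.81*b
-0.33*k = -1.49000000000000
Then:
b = 0.61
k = 4.52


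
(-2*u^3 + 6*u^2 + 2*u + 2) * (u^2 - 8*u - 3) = -2*u^5 + 22*u^4 - 40*u^3 - 32*u^2 - 22*u - 6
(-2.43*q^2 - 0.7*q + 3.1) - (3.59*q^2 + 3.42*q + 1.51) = -6.02*q^2 - 4.12*q + 1.59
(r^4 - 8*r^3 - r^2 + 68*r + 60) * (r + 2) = r^5 - 6*r^4 - 17*r^3 + 66*r^2 + 196*r + 120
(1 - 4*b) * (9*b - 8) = -36*b^2 + 41*b - 8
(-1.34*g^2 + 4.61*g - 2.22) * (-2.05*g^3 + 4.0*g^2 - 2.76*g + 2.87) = 2.747*g^5 - 14.8105*g^4 + 26.6894*g^3 - 25.4494*g^2 + 19.3579*g - 6.3714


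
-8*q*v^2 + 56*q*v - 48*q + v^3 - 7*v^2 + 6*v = (-8*q + v)*(v - 6)*(v - 1)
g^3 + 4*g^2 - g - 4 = (g - 1)*(g + 1)*(g + 4)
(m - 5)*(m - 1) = m^2 - 6*m + 5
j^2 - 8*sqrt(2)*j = j*(j - 8*sqrt(2))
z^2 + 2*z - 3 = (z - 1)*(z + 3)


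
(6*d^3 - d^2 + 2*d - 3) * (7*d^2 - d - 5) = 42*d^5 - 13*d^4 - 15*d^3 - 18*d^2 - 7*d + 15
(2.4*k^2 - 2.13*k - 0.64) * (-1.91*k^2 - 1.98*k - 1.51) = -4.584*k^4 - 0.6837*k^3 + 1.8158*k^2 + 4.4835*k + 0.9664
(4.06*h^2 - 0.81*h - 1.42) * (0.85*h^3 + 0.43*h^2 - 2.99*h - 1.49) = 3.451*h^5 + 1.0573*h^4 - 13.6947*h^3 - 4.2381*h^2 + 5.4527*h + 2.1158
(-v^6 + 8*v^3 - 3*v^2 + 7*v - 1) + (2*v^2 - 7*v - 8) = -v^6 + 8*v^3 - v^2 - 9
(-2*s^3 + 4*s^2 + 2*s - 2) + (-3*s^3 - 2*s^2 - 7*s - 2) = -5*s^3 + 2*s^2 - 5*s - 4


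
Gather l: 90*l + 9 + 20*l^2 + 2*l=20*l^2 + 92*l + 9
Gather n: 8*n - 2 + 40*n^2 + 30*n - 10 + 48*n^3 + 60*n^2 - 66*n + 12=48*n^3 + 100*n^2 - 28*n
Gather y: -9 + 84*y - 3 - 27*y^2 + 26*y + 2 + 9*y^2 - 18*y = -18*y^2 + 92*y - 10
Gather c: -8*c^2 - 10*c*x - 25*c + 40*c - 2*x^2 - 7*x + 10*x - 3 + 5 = -8*c^2 + c*(15 - 10*x) - 2*x^2 + 3*x + 2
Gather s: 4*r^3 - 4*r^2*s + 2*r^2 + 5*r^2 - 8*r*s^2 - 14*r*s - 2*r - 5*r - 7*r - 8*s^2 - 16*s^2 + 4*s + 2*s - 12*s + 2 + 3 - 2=4*r^3 + 7*r^2 - 14*r + s^2*(-8*r - 24) + s*(-4*r^2 - 14*r - 6) + 3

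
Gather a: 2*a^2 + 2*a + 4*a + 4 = 2*a^2 + 6*a + 4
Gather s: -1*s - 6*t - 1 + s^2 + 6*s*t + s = s^2 + 6*s*t - 6*t - 1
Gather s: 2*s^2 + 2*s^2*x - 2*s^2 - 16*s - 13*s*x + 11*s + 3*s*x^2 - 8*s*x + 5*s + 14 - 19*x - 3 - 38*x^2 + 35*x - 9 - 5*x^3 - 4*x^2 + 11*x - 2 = 2*s^2*x + s*(3*x^2 - 21*x) - 5*x^3 - 42*x^2 + 27*x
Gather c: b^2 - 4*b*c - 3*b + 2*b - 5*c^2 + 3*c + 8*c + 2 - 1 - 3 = b^2 - b - 5*c^2 + c*(11 - 4*b) - 2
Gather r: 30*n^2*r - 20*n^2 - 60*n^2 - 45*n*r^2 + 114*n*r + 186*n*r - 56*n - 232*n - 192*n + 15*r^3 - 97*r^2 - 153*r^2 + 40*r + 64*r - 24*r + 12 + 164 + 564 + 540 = -80*n^2 - 480*n + 15*r^3 + r^2*(-45*n - 250) + r*(30*n^2 + 300*n + 80) + 1280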